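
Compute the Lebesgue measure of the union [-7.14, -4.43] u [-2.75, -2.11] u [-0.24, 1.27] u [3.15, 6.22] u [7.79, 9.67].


For pairwise disjoint intervals, m(union) = sum of lengths.
= (-4.43 - -7.14) + (-2.11 - -2.75) + (1.27 - -0.24) + (6.22 - 3.15) + (9.67 - 7.79)
= 2.71 + 0.64 + 1.51 + 3.07 + 1.88
= 9.81


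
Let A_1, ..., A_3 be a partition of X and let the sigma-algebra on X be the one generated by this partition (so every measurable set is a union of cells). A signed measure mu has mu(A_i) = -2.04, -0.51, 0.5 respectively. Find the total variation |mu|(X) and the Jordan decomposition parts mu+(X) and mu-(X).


Step 1: Every measurable set is a union of atoms (the cells / points), so a Hahn decomposition is
  obtained by grouping atoms by sign: P = union of atoms with mu > 0, N = union of the remaining atoms.
  Atoms in P (indices): 3;  atoms in N (indices): 1, 2
  Positive values: 0.5
  Negative values: -2.04, -0.51
Step 2: mu+(X) = mu(P) = sum of positive atom values = 0.5
Step 3: mu-(X) = -mu(N) = sum of |negative atom values| = 2.55
Step 4: |mu|(X) = mu+(X) + mu-(X) = 0.5 + 2.55 = 3.05


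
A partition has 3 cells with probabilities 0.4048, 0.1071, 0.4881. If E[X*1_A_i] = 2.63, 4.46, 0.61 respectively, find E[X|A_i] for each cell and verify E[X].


For each cell A_i: E[X|A_i] = E[X*1_A_i] / P(A_i)
Step 1: E[X|A_1] = 2.63 / 0.4048 = 6.497036
Step 2: E[X|A_2] = 4.46 / 0.1071 = 41.643324
Step 3: E[X|A_3] = 0.61 / 0.4881 = 1.249744
Verification: E[X] = sum E[X*1_A_i] = 2.63 + 4.46 + 0.61 = 7.7


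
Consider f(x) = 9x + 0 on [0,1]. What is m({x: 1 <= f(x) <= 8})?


f^(-1)([1, 8]) = {x : 1 <= 9x + 0 <= 8}
Solving: (1 - 0)/9 <= x <= (8 - 0)/9
= [0.111111, 0.888889]
Intersecting with [0,1]: [0.111111, 0.888889]
Measure = 0.888889 - 0.111111 = 0.777778


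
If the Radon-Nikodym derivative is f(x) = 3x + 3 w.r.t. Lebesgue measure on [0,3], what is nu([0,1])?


nu(A) = integral_A (dnu/dmu) dmu = integral_0^1 (3x + 3) dx
Step 1: Antiderivative F(x) = (3/2)x^2 + 3x
Step 2: F(1) = (3/2)*1^2 + 3*1 = 1.5 + 3 = 4.5
Step 3: F(0) = (3/2)*0^2 + 3*0 = 0.0 + 0 = 0.0
Step 4: nu([0,1]) = F(1) - F(0) = 4.5 - 0.0 = 4.5


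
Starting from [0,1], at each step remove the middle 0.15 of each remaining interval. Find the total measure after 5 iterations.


Step 1: At each step, fraction remaining = 1 - 0.15 = 0.85
Step 2: After 5 steps, measure = (0.85)^5
Step 3: Computing the power step by step:
  After step 1: 0.85
  After step 2: 0.7225
  After step 3: 0.614125
  After step 4: 0.522006
  After step 5: 0.443705
Result = 0.443705


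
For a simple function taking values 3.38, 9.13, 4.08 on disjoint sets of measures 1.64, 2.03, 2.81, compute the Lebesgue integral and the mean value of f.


Step 1: Integral = sum(value_i * measure_i)
= 3.38*1.64 + 9.13*2.03 + 4.08*2.81
= 5.5432 + 18.5339 + 11.4648
= 35.5419
Step 2: Total measure of domain = 1.64 + 2.03 + 2.81 = 6.48
Step 3: Average value = 35.5419 / 6.48 = 5.484861


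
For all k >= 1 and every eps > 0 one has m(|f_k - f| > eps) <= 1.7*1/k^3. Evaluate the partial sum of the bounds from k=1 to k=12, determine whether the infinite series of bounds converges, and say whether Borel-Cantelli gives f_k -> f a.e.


Step 1: List the terms 1.7*1/k^3 for k = 1 to 12:
  k=1: 1.7
  k=2: 0.2125
  k=3: 0.062963
  k=4: 0.026562
  k=5: 0.0136
  k=6: 0.00787
  k=7: 0.004956
  k=8: 0.00332
  k=9: 0.002332
  k=10: 0.0017
  k=11: 0.001277
  k=12: 9.837963e-04
Step 2: Partial sum = 1.7 + 0.2125 + 0.062963 + 0.026562 + 0.0136 + 0.00787 + 0.004956 + 0.00332 + 0.002332 + 0.0017 + 0.001277 + 9.837963e-04
     = 2.038065
Step 3: The full series sum_(k>=1) 1.7*1/k^3 converges (p-series with p = 3 > 1; a constant multiple of a convergent series converges).
Step 4: Fix eps > 0. Since sum_k m(|f_k - f| > eps) < infinity, the Borel-Cantelli lemma gives
        m(limsup_k {|f_k - f| > eps}) = 0, i.e. for a.e. x, |f_k(x) - f(x)| <= eps for all large k.
        Applying this with eps = 1/j for j = 1, 2, ... and intersecting the countably many full-measure sets,
        for a.e. x we get limsup_k |f_k(x) - f(x)| <= 1/j for every j, hence f_k -> f almost everywhere.
Conclusion: series converges; Borel-Cantelli yields f_k -> f a.e.


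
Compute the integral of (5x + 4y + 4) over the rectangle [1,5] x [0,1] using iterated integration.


By Fubini, integrate in x first, then y.
Step 1: Fix y, integrate over x in [1,5]:
  integral(5x + 4y + 4, x=1..5)
  = 5*(5^2 - 1^2)/2 + (4y + 4)*(5 - 1)
  = 60 + (4y + 4)*4
  = 60 + 16y + 16
  = 76 + 16y
Step 2: Integrate over y in [0,1]:
  integral(76 + 16y, y=0..1)
  = 76*1 + 16*(1^2 - 0^2)/2
  = 76 + 8
  = 84


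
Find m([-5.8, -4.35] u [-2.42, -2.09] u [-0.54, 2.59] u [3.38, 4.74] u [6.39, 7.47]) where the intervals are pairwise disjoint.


For pairwise disjoint intervals, m(union) = sum of lengths.
= (-4.35 - -5.8) + (-2.09 - -2.42) + (2.59 - -0.54) + (4.74 - 3.38) + (7.47 - 6.39)
= 1.45 + 0.33 + 3.13 + 1.36 + 1.08
= 7.35


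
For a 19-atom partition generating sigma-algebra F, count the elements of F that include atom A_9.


Each element of F is a union of some subset S of the 19 atoms.
The element contains A_9 iff A_9 is in S.
So we count subsets S of {A_1,...,A_19} with A_9 in S: choose freely among the other 18 atoms.
Count = 2^(19-1) = 2^18 = 262144.


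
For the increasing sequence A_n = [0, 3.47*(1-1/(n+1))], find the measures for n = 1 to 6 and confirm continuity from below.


By continuity of measure from below: if A_n increases to A, then m(A_n) -> m(A).
Here A = [0, 3.47], so m(A) = 3.47
Step 1: a_1 = 3.47*(1 - 1/2) = 1.735, m(A_1) = 1.735
Step 2: a_2 = 3.47*(1 - 1/3) = 2.3133, m(A_2) = 2.3133
Step 3: a_3 = 3.47*(1 - 1/4) = 2.6025, m(A_3) = 2.6025
Step 4: a_4 = 3.47*(1 - 1/5) = 2.776, m(A_4) = 2.776
Step 5: a_5 = 3.47*(1 - 1/6) = 2.8917, m(A_5) = 2.8917
Step 6: a_6 = 3.47*(1 - 1/7) = 2.9743, m(A_6) = 2.9743
Limit: m(A_n) -> m([0,3.47]) = 3.47


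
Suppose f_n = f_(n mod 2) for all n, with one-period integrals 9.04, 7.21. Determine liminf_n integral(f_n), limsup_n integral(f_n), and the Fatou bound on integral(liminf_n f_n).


The sequence (integral(f_n)) is periodic with period 2, repeating the values 9.04, 7.21 indefinitely.
Step 1: For a periodic sequence, every tail (a_m, a_(m+1), ...) contains all 2 period values infinitely often.
Step 2: Hence inf of every tail = min of the period values = min(9.04, 7.21) = 7.21.
        liminf_n integral(f_n) = sup over m of (inf of tail from m) = 7.21.
Step 3: Similarly sup of every tail = max of the period values = 9.04.
        limsup_n integral(f_n) = 9.04.
Step 4: Fatou's lemma: integral(liminf_n f_n) <= liminf_n integral(f_n) = 7.21.
        So the integral of the pointwise liminf is at most 7.21.


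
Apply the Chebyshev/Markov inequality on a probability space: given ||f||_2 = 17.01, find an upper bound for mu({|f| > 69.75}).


Chebyshev/Markov inequality: mu(|f| > eps) <= (||f||_p / eps)^p
Step 1: ||f||_2 / eps = 17.01 / 69.75 = 0.243871
Step 2: Raise to power p = 2:
  (0.243871)^2 = 0.059473
Step 3: Therefore mu(|f| > 69.75) <= 0.059473


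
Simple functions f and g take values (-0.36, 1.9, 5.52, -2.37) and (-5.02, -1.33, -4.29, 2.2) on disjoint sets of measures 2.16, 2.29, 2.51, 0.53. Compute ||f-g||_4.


Step 1: Compute differences f_i - g_i:
  -0.36 - -5.02 = 4.66
  1.9 - -1.33 = 3.23
  5.52 - -4.29 = 9.81
  -2.37 - 2.2 = -4.57
Step 2: Compute |diff|^4 * measure for each set:
  |4.66|^4 * 2.16 = 471.567283 * 2.16 = 1018.585332
  |3.23|^4 * 2.29 = 108.845402 * 2.29 = 249.255972
  |9.81|^4 * 2.51 = 9261.386943 * 2.51 = 23246.081227
  |-4.57|^4 * 0.53 = 436.179048 * 0.53 = 231.174895
Step 3: Sum = 24745.097426
Step 4: ||f-g||_4 = (24745.097426)^(1/4) = 12.542159


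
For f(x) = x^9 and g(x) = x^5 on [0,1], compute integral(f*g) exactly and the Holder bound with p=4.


Step 1: Exact integral of f*g = integral(x^14, 0, 1) = 1/15
     = 0.066667
Step 2: Holder bound with p=4, q=1.333333:
  ||f||_p = (integral x^36 dx)^(1/4) = (1/37)^(1/4) = 0.405461
  ||g||_q = (integral x^6.666667 dx)^(1/1.333333) = (1/7.666667)^(1/1.333333) = 0.217043
Step 3: Holder bound = ||f||_p * ||g||_q = 0.405461 * 0.217043 = 0.088002
Verification: 0.066667 <= 0.088002 (Holder holds)


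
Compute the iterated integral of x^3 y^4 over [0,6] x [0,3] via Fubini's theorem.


By Fubini's theorem, the double integral factors as a product of single integrals:
Step 1: integral_0^6 x^3 dx = [x^4/4] from 0 to 6
     = 6^4/4 = 324
Step 2: integral_0^3 y^4 dy = [y^5/5] from 0 to 3
     = 3^5/5 = 48.6
Step 3: Double integral = 324 * 48.6 = 15746.4


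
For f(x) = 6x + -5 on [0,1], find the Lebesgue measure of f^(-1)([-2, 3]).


f^(-1)([-2, 3]) = {x : -2 <= 6x + -5 <= 3}
Solving: (-2 - -5)/6 <= x <= (3 - -5)/6
= [0.5, 1.333333]
Intersecting with [0,1]: [0.5, 1]
Measure = 1 - 0.5 = 0.5


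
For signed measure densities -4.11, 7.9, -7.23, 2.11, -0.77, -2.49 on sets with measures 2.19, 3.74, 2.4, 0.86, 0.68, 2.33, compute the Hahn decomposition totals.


Step 1: Compute signed measure on each set:
  Set 1: -4.11 * 2.19 = -9.0009
  Set 2: 7.9 * 3.74 = 29.546
  Set 3: -7.23 * 2.4 = -17.352
  Set 4: 2.11 * 0.86 = 1.8146
  Set 5: -0.77 * 0.68 = -0.5236
  Set 6: -2.49 * 2.33 = -5.8017
Step 2: Total signed measure = (-9.0009) + (29.546) + (-17.352) + (1.8146) + (-0.5236) + (-5.8017)
     = -1.3176
Step 3: Positive part mu+(X) = sum of positive contributions = 31.3606
Step 4: Negative part mu-(X) = |sum of negative contributions| = 32.6782


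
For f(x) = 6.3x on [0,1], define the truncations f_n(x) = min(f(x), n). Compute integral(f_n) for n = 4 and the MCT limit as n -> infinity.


f(x) = 6.3x on [0,1]; f_n(x) = min(6.3x, n). At n = 4:
Step 1: f(x) reaches 4 at x = 4/6.3 = 0.634921
Step 2: integral(f_4) = integral(6.3x, 0, 0.634921) + integral(4, 0.634921, 1)
       = 6.3*0.634921^2/2 + 4*(1 - 0.634921)
       = 1.269841 + 1.460317
       = 2.730159
Step 3: As n -> infinity, f_n increases to f, so by MCT integral(f_n) -> integral(f) = 6.3/2 = 3.15.
Convergence: integral(f_4) = 2.730159 -> 3.15 as n -> infinity


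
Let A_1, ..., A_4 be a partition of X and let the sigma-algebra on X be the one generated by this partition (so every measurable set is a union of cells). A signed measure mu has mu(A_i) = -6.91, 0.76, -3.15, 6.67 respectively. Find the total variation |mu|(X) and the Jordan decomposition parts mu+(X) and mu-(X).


Step 1: Every measurable set is a union of atoms (the cells / points), so a Hahn decomposition is
  obtained by grouping atoms by sign: P = union of atoms with mu > 0, N = union of the remaining atoms.
  Atoms in P (indices): 2, 4;  atoms in N (indices): 1, 3
  Positive values: 0.76, 6.67
  Negative values: -6.91, -3.15
Step 2: mu+(X) = mu(P) = sum of positive atom values = 7.43
Step 3: mu-(X) = -mu(N) = sum of |negative atom values| = 10.06
Step 4: |mu|(X) = mu+(X) + mu-(X) = 7.43 + 10.06 = 17.49


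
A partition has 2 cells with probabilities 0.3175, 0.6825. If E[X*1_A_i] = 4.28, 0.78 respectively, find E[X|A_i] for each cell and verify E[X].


For each cell A_i: E[X|A_i] = E[X*1_A_i] / P(A_i)
Step 1: E[X|A_1] = 4.28 / 0.3175 = 13.480315
Step 2: E[X|A_2] = 0.78 / 0.6825 = 1.142857
Verification: E[X] = sum E[X*1_A_i] = 4.28 + 0.78 = 5.06


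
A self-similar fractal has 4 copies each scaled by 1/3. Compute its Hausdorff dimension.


For a self-similar set with N copies scaled by 1/r:
dim_H = log(N)/log(r) = log(4)/log(3)
= 1.386294/1.098612
= 1.26186


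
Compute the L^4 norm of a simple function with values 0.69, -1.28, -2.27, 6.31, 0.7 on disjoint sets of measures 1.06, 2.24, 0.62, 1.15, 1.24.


Step 1: Compute |f_i|^4 for each value:
  |0.69|^4 = 0.226671
  |-1.28|^4 = 2.684355
  |-2.27|^4 = 26.552378
  |6.31|^4 = 1585.321819
  |0.7|^4 = 0.2401
Step 2: Multiply by measures and sum:
  0.226671 * 1.06 = 0.240271
  2.684355 * 2.24 = 6.012954
  26.552378 * 0.62 = 16.462475
  1585.321819 * 1.15 = 1823.120092
  0.2401 * 1.24 = 0.297724
Sum = 0.240271 + 6.012954 + 16.462475 + 1823.120092 + 0.297724 = 1846.133516
Step 3: Take the p-th root:
||f||_4 = (1846.133516)^(1/4) = 6.554896


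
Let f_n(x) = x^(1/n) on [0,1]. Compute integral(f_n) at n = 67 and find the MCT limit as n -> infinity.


At n = 67: f_67(x) = x^(1/67).
Step 1: integral(x^(1/67), 0, 1) = [x^(1/67+1) / (1/67+1)] from 0 to 1
     = 1 / (1/67 + 1) = 1 / ((67+1)/67) = 67/(67+1)
     = 67/68 = 0.985294
Step 2: As n -> infinity, f_n(x) = x^(1/n) -> 1 for x in (0,1], and f_n is increasing in n.
By MCT, lim_n integral(f_n) = integral(lim_n f_n) = integral(1, 0, 1) = 1.
Step 3: Verify convergence: 67/68 = 0.985294 -> 1


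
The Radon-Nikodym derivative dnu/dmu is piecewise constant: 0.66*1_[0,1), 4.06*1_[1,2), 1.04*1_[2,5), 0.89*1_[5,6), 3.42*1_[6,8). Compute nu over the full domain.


Integrate each piece of the Radon-Nikodym derivative:
Step 1: integral_0^1 0.66 dx = 0.66*(1-0) = 0.66*1 = 0.66
Step 2: integral_1^2 4.06 dx = 4.06*(2-1) = 4.06*1 = 4.06
Step 3: integral_2^5 1.04 dx = 1.04*(5-2) = 1.04*3 = 3.12
Step 4: integral_5^6 0.89 dx = 0.89*(6-5) = 0.89*1 = 0.89
Step 5: integral_6^8 3.42 dx = 3.42*(8-6) = 3.42*2 = 6.84
Total: 0.66 + 4.06 + 3.12 + 0.89 + 6.84 = 15.57


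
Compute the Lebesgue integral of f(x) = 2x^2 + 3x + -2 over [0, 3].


The Lebesgue integral of a Riemann-integrable function agrees with the Riemann integral.
Antiderivative F(x) = (2/3)x^3 + (3/2)x^2 + -2x
F(3) = (2/3)*3^3 + (3/2)*3^2 + -2*3
     = (2/3)*27 + (3/2)*9 + -2*3
     = 18 + 13.5 + -6
     = 25.5
F(0) = 0.0
Integral = F(3) - F(0) = 25.5 - 0.0 = 25.5


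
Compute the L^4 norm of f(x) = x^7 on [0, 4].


Step 1: ||f||_4 = (integral_0^4 |x^7|^4 dx)^(1/4)
     = (integral_0^4 x^28 dx)^(1/4)
Step 2: integral_0^4 x^28 dx = [x^29/(29)] from 0 to 4 = 4^29/29
     = 288230376151711744/29 = 9.938978e+15
Step 3: ||f||_4 = (9.938978e+15)^(1/4) = 9984.709588


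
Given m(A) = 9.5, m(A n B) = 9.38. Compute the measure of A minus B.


m(A \ B) = m(A) - m(A n B)
= 9.5 - 9.38
= 0.12


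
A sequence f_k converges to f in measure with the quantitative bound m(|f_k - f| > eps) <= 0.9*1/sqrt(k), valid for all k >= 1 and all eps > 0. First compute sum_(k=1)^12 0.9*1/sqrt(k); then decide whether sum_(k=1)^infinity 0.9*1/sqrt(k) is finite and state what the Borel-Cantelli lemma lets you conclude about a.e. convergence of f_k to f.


Step 1: List the terms 0.9*1/sqrt(k) for k = 1 to 12:
  k=1: 0.9
  k=2: 0.636396
  k=3: 0.519615
  k=4: 0.45
  k=5: 0.402492
  k=6: 0.367423
  k=7: 0.340168
  k=8: 0.318198
  k=9: 0.3
  k=10: 0.284605
  k=11: 0.27136
  k=12: 0.259808
Step 2: Partial sum = 0.9 + 0.636396 + 0.519615 + 0.45 + 0.402492 + 0.367423 + 0.340168 + 0.318198 + 0.3 + 0.284605 + 0.27136 + 0.259808
     = 5.050066
Step 3: The full series sum_(k>=1) 0.9*1/sqrt(k) diverges (p-series with p = 1/2 <= 1; a nonzero constant multiple of a divergent series diverges).
Step 4: The (first) Borel-Cantelli lemma requires a summable sequence of measures, so it does not apply here;
        from this bound alone no conclusion about a.e. convergence can be drawn (convergence in measure still
        gives an a.e.-convergent subsequence, but not a.e. convergence of the whole sequence).
Conclusion: series diverges; Borel-Cantelli is inconclusive about a.e. convergence of f_k.


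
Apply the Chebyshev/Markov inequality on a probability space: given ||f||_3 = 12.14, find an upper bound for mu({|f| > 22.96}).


Chebyshev/Markov inequality: mu(|f| > eps) <= (||f||_p / eps)^p
Step 1: ||f||_3 / eps = 12.14 / 22.96 = 0.528746
Step 2: Raise to power p = 3:
  (0.528746)^3 = 0.147822
Step 3: Therefore mu(|f| > 22.96) <= 0.147822


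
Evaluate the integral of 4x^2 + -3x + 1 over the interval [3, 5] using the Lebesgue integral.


The Lebesgue integral of a Riemann-integrable function agrees with the Riemann integral.
Antiderivative F(x) = (4/3)x^3 + (-3/2)x^2 + 1x
F(5) = (4/3)*5^3 + (-3/2)*5^2 + 1*5
     = (4/3)*125 + (-3/2)*25 + 1*5
     = 166.666667 + -37.5 + 5
     = 134.166667
F(3) = 25.5
Integral = F(5) - F(3) = 134.166667 - 25.5 = 108.666667


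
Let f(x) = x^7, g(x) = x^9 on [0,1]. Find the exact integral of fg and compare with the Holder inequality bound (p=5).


Step 1: Exact integral of f*g = integral(x^16, 0, 1) = 1/17
     = 0.058824
Step 2: Holder bound with p=5, q=1.25:
  ||f||_p = (integral x^35 dx)^(1/5) = (1/36)^(1/5) = 0.488359
  ||g||_q = (integral x^11.25 dx)^(1/1.25) = (1/12.25)^(1/1.25) = 0.134738
Step 3: Holder bound = ||f||_p * ||g||_q = 0.488359 * 0.134738 = 0.065801
Verification: 0.058824 <= 0.065801 (Holder holds)


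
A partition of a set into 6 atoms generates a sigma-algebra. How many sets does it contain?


Each element of the sigma-algebra is a union of some subset of the 6 atoms.
The number of such subsets is 2^6 = 64.


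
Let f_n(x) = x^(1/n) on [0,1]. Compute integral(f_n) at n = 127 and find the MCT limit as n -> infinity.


At n = 127: f_127(x) = x^(1/127).
Step 1: integral(x^(1/127), 0, 1) = [x^(1/127+1) / (1/127+1)] from 0 to 1
     = 1 / (1/127 + 1) = 1 / ((127+1)/127) = 127/(127+1)
     = 127/128 = 0.992188
Step 2: As n -> infinity, f_n(x) = x^(1/n) -> 1 for x in (0,1], and f_n is increasing in n.
By MCT, lim_n integral(f_n) = integral(lim_n f_n) = integral(1, 0, 1) = 1.
Step 3: Verify convergence: 127/128 = 0.992188 -> 1


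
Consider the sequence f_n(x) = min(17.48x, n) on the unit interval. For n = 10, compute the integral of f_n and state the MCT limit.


f(x) = 17.48x on [0,1]; f_n(x) = min(17.48x, n). At n = 10:
Step 1: f(x) reaches 10 at x = 10/17.48 = 0.572082
Step 2: integral(f_10) = integral(17.48x, 0, 0.572082) + integral(10, 0.572082, 1)
       = 17.48*0.572082^2/2 + 10*(1 - 0.572082)
       = 2.860412 + 4.279176
       = 7.139588
Step 3: As n -> infinity, f_n increases to f, so by MCT integral(f_n) -> integral(f) = 17.48/2 = 8.74.
Convergence: integral(f_10) = 7.139588 -> 8.74 as n -> infinity


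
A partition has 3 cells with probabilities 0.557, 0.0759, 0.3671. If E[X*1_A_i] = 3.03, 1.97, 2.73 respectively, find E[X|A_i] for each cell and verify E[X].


For each cell A_i: E[X|A_i] = E[X*1_A_i] / P(A_i)
Step 1: E[X|A_1] = 3.03 / 0.557 = 5.439856
Step 2: E[X|A_2] = 1.97 / 0.0759 = 25.955204
Step 3: E[X|A_3] = 2.73 / 0.3671 = 7.436666
Verification: E[X] = sum E[X*1_A_i] = 3.03 + 1.97 + 2.73 = 7.73


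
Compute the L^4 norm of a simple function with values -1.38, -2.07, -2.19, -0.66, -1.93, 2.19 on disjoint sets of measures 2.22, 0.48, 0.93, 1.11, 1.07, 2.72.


Step 1: Compute |f_i|^4 for each value:
  |-1.38|^4 = 3.626739
  |-2.07|^4 = 18.360368
  |-2.19|^4 = 23.002575
  |-0.66|^4 = 0.189747
  |-1.93|^4 = 13.87488
  |2.19|^4 = 23.002575
Step 2: Multiply by measures and sum:
  3.626739 * 2.22 = 8.051361
  18.360368 * 0.48 = 8.812977
  23.002575 * 0.93 = 21.392395
  0.189747 * 1.11 = 0.21062
  13.87488 * 1.07 = 14.846122
  23.002575 * 2.72 = 62.567005
Sum = 8.051361 + 8.812977 + 21.392395 + 0.21062 + 14.846122 + 62.567005 = 115.880479
Step 3: Take the p-th root:
||f||_4 = (115.880479)^(1/4) = 3.280972


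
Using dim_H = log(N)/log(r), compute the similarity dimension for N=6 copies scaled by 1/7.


For a self-similar set with N copies scaled by 1/r:
dim_H = log(N)/log(r) = log(6)/log(7)
= 1.791759/1.94591
= 0.920782


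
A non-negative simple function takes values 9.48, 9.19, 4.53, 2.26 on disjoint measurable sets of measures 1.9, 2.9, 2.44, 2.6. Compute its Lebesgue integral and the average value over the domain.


Step 1: Integral = sum(value_i * measure_i)
= 9.48*1.9 + 9.19*2.9 + 4.53*2.44 + 2.26*2.6
= 18.012 + 26.651 + 11.0532 + 5.876
= 61.5922
Step 2: Total measure of domain = 1.9 + 2.9 + 2.44 + 2.6 = 9.84
Step 3: Average value = 61.5922 / 9.84 = 6.25937


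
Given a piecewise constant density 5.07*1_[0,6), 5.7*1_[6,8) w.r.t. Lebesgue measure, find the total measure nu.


Integrate each piece of the Radon-Nikodym derivative:
Step 1: integral_0^6 5.07 dx = 5.07*(6-0) = 5.07*6 = 30.42
Step 2: integral_6^8 5.7 dx = 5.7*(8-6) = 5.7*2 = 11.4
Total: 30.42 + 11.4 = 41.82


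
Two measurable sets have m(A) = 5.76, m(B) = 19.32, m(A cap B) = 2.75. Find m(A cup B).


By inclusion-exclusion: m(A u B) = m(A) + m(B) - m(A n B)
= 5.76 + 19.32 - 2.75
= 22.33


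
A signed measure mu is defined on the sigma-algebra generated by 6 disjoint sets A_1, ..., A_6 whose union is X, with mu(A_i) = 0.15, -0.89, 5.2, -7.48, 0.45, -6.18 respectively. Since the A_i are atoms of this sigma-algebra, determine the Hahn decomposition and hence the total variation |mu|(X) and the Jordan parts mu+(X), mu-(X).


Step 1: Every measurable set is a union of atoms (the cells / points), so a Hahn decomposition is
  obtained by grouping atoms by sign: P = union of atoms with mu > 0, N = union of the remaining atoms.
  Atoms in P (indices): 1, 3, 5;  atoms in N (indices): 2, 4, 6
  Positive values: 0.15, 5.2, 0.45
  Negative values: -0.89, -7.48, -6.18
Step 2: mu+(X) = mu(P) = sum of positive atom values = 5.8
Step 3: mu-(X) = -mu(N) = sum of |negative atom values| = 14.55
Step 4: |mu|(X) = mu+(X) + mu-(X) = 5.8 + 14.55 = 20.35


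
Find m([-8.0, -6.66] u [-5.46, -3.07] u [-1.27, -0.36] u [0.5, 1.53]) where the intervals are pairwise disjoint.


For pairwise disjoint intervals, m(union) = sum of lengths.
= (-6.66 - -8.0) + (-3.07 - -5.46) + (-0.36 - -1.27) + (1.53 - 0.5)
= 1.34 + 2.39 + 0.91 + 1.03
= 5.67


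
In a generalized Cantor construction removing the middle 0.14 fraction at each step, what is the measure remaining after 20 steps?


Step 1: At each step, fraction remaining = 1 - 0.14 = 0.86
Step 2: After 20 steps, measure = (0.86)^20
Result = 0.048974


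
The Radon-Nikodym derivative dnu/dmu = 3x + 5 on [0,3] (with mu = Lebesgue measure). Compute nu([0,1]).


nu(A) = integral_A (dnu/dmu) dmu = integral_0^1 (3x + 5) dx
Step 1: Antiderivative F(x) = (3/2)x^2 + 5x
Step 2: F(1) = (3/2)*1^2 + 5*1 = 1.5 + 5 = 6.5
Step 3: F(0) = (3/2)*0^2 + 5*0 = 0.0 + 0 = 0.0
Step 4: nu([0,1]) = F(1) - F(0) = 6.5 - 0.0 = 6.5


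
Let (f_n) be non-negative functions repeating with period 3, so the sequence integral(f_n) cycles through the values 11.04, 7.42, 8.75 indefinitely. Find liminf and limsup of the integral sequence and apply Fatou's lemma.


The sequence (integral(f_n)) is periodic with period 3, repeating the values 11.04, 7.42, 8.75 indefinitely.
Step 1: For a periodic sequence, every tail (a_m, a_(m+1), ...) contains all 3 period values infinitely often.
Step 2: Hence inf of every tail = min of the period values = min(11.04, 7.42, 8.75) = 7.42.
        liminf_n integral(f_n) = sup over m of (inf of tail from m) = 7.42.
Step 3: Similarly sup of every tail = max of the period values = 11.04.
        limsup_n integral(f_n) = 11.04.
Step 4: Fatou's lemma: integral(liminf_n f_n) <= liminf_n integral(f_n) = 7.42.
        So the integral of the pointwise liminf is at most 7.42.


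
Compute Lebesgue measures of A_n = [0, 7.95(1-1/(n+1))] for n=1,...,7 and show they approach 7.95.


By continuity of measure from below: if A_n increases to A, then m(A_n) -> m(A).
Here A = [0, 7.95], so m(A) = 7.95
Step 1: a_1 = 7.95*(1 - 1/2) = 3.975, m(A_1) = 3.975
Step 2: a_2 = 7.95*(1 - 1/3) = 5.3, m(A_2) = 5.3
Step 3: a_3 = 7.95*(1 - 1/4) = 5.9625, m(A_3) = 5.9625
Step 4: a_4 = 7.95*(1 - 1/5) = 6.36, m(A_4) = 6.36
Step 5: a_5 = 7.95*(1 - 1/6) = 6.625, m(A_5) = 6.625
Step 6: a_6 = 7.95*(1 - 1/7) = 6.8143, m(A_6) = 6.8143
Step 7: a_7 = 7.95*(1 - 1/8) = 6.9562, m(A_7) = 6.9562
Limit: m(A_n) -> m([0,7.95]) = 7.95


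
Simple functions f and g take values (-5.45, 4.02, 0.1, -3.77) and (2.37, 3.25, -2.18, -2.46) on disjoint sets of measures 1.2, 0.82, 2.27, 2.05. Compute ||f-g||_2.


Step 1: Compute differences f_i - g_i:
  -5.45 - 2.37 = -7.82
  4.02 - 3.25 = 0.77
  0.1 - -2.18 = 2.28
  -3.77 - -2.46 = -1.31
Step 2: Compute |diff|^2 * measure for each set:
  |-7.82|^2 * 1.2 = 61.1524 * 1.2 = 73.38288
  |0.77|^2 * 0.82 = 0.5929 * 0.82 = 0.486178
  |2.28|^2 * 2.27 = 5.1984 * 2.27 = 11.800368
  |-1.31|^2 * 2.05 = 1.7161 * 2.05 = 3.518005
Step 3: Sum = 89.187431
Step 4: ||f-g||_2 = (89.187431)^(1/2) = 9.44391


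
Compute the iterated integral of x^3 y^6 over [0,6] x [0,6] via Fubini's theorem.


By Fubini's theorem, the double integral factors as a product of single integrals:
Step 1: integral_0^6 x^3 dx = [x^4/4] from 0 to 6
     = 6^4/4 = 324
Step 2: integral_0^6 y^6 dy = [y^7/7] from 0 to 6
     = 6^7/7 = 39990.857143
Step 3: Double integral = 324 * 39990.857143 = 1.295704e+07


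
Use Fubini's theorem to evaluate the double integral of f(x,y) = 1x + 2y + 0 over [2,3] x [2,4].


By Fubini, integrate in x first, then y.
Step 1: Fix y, integrate over x in [2,3]:
  integral(1x + 2y + 0, x=2..3)
  = 1*(3^2 - 2^2)/2 + (2y + 0)*(3 - 2)
  = 2.5 + (2y + 0)*1
  = 2.5 + 2y + 0
  = 2.5 + 2y
Step 2: Integrate over y in [2,4]:
  integral(2.5 + 2y, y=2..4)
  = 2.5*2 + 2*(4^2 - 2^2)/2
  = 5 + 12
  = 17


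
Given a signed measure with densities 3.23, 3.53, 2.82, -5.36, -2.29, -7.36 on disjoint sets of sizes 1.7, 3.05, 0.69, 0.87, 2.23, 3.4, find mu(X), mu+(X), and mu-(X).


Step 1: Compute signed measure on each set:
  Set 1: 3.23 * 1.7 = 5.491
  Set 2: 3.53 * 3.05 = 10.7665
  Set 3: 2.82 * 0.69 = 1.9458
  Set 4: -5.36 * 0.87 = -4.6632
  Set 5: -2.29 * 2.23 = -5.1067
  Set 6: -7.36 * 3.4 = -25.024
Step 2: Total signed measure = (5.491) + (10.7665) + (1.9458) + (-4.6632) + (-5.1067) + (-25.024)
     = -16.5906
Step 3: Positive part mu+(X) = sum of positive contributions = 18.2033
Step 4: Negative part mu-(X) = |sum of negative contributions| = 34.7939


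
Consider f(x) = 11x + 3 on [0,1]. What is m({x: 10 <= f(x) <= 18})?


f^(-1)([10, 18]) = {x : 10 <= 11x + 3 <= 18}
Solving: (10 - 3)/11 <= x <= (18 - 3)/11
= [0.636364, 1.363636]
Intersecting with [0,1]: [0.636364, 1]
Measure = 1 - 0.636364 = 0.363636


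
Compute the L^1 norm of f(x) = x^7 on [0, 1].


Step 1: ||f||_1 = (integral_0^1 |x^7|^1 dx)^(1/1)
     = (integral_0^1 x^7 dx)^(1/1)
Step 2: integral_0^1 x^7 dx = [x^8/(8)] from 0 to 1 = 1^8/8
     = 1/8 = 0.125
Step 3: ||f||_1 = (0.125)^(1/1) = 0.125


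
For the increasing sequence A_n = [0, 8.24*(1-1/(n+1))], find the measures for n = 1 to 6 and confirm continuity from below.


By continuity of measure from below: if A_n increases to A, then m(A_n) -> m(A).
Here A = [0, 8.24], so m(A) = 8.24
Step 1: a_1 = 8.24*(1 - 1/2) = 4.12, m(A_1) = 4.12
Step 2: a_2 = 8.24*(1 - 1/3) = 5.4933, m(A_2) = 5.4933
Step 3: a_3 = 8.24*(1 - 1/4) = 6.18, m(A_3) = 6.18
Step 4: a_4 = 8.24*(1 - 1/5) = 6.592, m(A_4) = 6.592
Step 5: a_5 = 8.24*(1 - 1/6) = 6.8667, m(A_5) = 6.8667
Step 6: a_6 = 8.24*(1 - 1/7) = 7.0629, m(A_6) = 7.0629
Limit: m(A_n) -> m([0,8.24]) = 8.24


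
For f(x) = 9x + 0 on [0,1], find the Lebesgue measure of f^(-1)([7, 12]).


f^(-1)([7, 12]) = {x : 7 <= 9x + 0 <= 12}
Solving: (7 - 0)/9 <= x <= (12 - 0)/9
= [0.777778, 1.333333]
Intersecting with [0,1]: [0.777778, 1]
Measure = 1 - 0.777778 = 0.222222


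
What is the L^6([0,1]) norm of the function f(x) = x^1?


Step 1: ||f||_6 = (integral_0^1 |x^1|^6 dx)^(1/6)
     = (integral_0^1 x^6 dx)^(1/6)
Step 2: integral_0^1 x^6 dx = [x^7/(7)] from 0 to 1 = 1^7/7
     = 1/7 = 0.142857
Step 3: ||f||_6 = (0.142857)^(1/6) = 0.72302


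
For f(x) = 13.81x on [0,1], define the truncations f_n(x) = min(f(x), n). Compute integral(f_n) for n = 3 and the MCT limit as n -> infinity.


f(x) = 13.81x on [0,1]; f_n(x) = min(13.81x, n). At n = 3:
Step 1: f(x) reaches 3 at x = 3/13.81 = 0.217234
Step 2: integral(f_3) = integral(13.81x, 0, 0.217234) + integral(3, 0.217234, 1)
       = 13.81*0.217234^2/2 + 3*(1 - 0.217234)
       = 0.325851 + 2.348298
       = 2.674149
Step 3: As n -> infinity, f_n increases to f, so by MCT integral(f_n) -> integral(f) = 13.81/2 = 6.905.
Convergence: integral(f_3) = 2.674149 -> 6.905 as n -> infinity


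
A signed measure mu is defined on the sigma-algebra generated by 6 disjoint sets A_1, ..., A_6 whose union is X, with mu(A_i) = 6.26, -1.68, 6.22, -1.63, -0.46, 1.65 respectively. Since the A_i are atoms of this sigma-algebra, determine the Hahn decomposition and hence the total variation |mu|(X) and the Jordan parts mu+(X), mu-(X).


Step 1: Every measurable set is a union of atoms (the cells / points), so a Hahn decomposition is
  obtained by grouping atoms by sign: P = union of atoms with mu > 0, N = union of the remaining atoms.
  Atoms in P (indices): 1, 3, 6;  atoms in N (indices): 2, 4, 5
  Positive values: 6.26, 6.22, 1.65
  Negative values: -1.68, -1.63, -0.46
Step 2: mu+(X) = mu(P) = sum of positive atom values = 14.13
Step 3: mu-(X) = -mu(N) = sum of |negative atom values| = 3.77
Step 4: |mu|(X) = mu+(X) + mu-(X) = 14.13 + 3.77 = 17.9


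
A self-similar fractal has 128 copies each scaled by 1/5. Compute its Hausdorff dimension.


For a self-similar set with N copies scaled by 1/r:
dim_H = log(N)/log(r) = log(128)/log(5)
= 4.85203/1.609438
= 3.014736


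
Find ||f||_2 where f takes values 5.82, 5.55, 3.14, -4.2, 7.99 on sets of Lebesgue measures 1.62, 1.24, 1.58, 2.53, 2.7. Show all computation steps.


Step 1: Compute |f_i|^2 for each value:
  |5.82|^2 = 33.8724
  |5.55|^2 = 30.8025
  |3.14|^2 = 9.8596
  |-4.2|^2 = 17.64
  |7.99|^2 = 63.8401
Step 2: Multiply by measures and sum:
  33.8724 * 1.62 = 54.873288
  30.8025 * 1.24 = 38.1951
  9.8596 * 1.58 = 15.578168
  17.64 * 2.53 = 44.6292
  63.8401 * 2.7 = 172.36827
Sum = 54.873288 + 38.1951 + 15.578168 + 44.6292 + 172.36827 = 325.644026
Step 3: Take the p-th root:
||f||_2 = (325.644026)^(1/2) = 18.04561


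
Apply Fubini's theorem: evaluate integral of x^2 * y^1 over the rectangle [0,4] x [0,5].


By Fubini's theorem, the double integral factors as a product of single integrals:
Step 1: integral_0^4 x^2 dx = [x^3/3] from 0 to 4
     = 4^3/3 = 21.333333
Step 2: integral_0^5 y^1 dy = [y^2/2] from 0 to 5
     = 5^2/2 = 12.5
Step 3: Double integral = 21.333333 * 12.5 = 266.666667


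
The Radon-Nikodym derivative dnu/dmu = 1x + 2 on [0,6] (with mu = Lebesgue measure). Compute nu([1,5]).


nu(A) = integral_A (dnu/dmu) dmu = integral_1^5 (1x + 2) dx
Step 1: Antiderivative F(x) = (1/2)x^2 + 2x
Step 2: F(5) = (1/2)*5^2 + 2*5 = 12.5 + 10 = 22.5
Step 3: F(1) = (1/2)*1^2 + 2*1 = 0.5 + 2 = 2.5
Step 4: nu([1,5]) = F(5) - F(1) = 22.5 - 2.5 = 20


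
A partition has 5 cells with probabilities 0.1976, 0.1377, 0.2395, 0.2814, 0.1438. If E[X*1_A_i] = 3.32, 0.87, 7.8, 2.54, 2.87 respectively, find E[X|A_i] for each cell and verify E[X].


For each cell A_i: E[X|A_i] = E[X*1_A_i] / P(A_i)
Step 1: E[X|A_1] = 3.32 / 0.1976 = 16.801619
Step 2: E[X|A_2] = 0.87 / 0.1377 = 6.318083
Step 3: E[X|A_3] = 7.8 / 0.2395 = 32.56785
Step 4: E[X|A_4] = 2.54 / 0.2814 = 9.026297
Step 5: E[X|A_5] = 2.87 / 0.1438 = 19.958275
Verification: E[X] = sum E[X*1_A_i] = 3.32 + 0.87 + 7.8 + 2.54 + 2.87 = 17.4


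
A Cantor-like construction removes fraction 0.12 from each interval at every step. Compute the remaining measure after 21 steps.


Step 1: At each step, fraction remaining = 1 - 0.12 = 0.88
Step 2: After 21 steps, measure = (0.88)^21
Result = 0.068255


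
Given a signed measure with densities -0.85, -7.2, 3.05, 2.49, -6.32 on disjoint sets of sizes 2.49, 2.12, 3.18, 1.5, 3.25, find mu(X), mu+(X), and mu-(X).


Step 1: Compute signed measure on each set:
  Set 1: -0.85 * 2.49 = -2.1165
  Set 2: -7.2 * 2.12 = -15.264
  Set 3: 3.05 * 3.18 = 9.699
  Set 4: 2.49 * 1.5 = 3.735
  Set 5: -6.32 * 3.25 = -20.54
Step 2: Total signed measure = (-2.1165) + (-15.264) + (9.699) + (3.735) + (-20.54)
     = -24.4865
Step 3: Positive part mu+(X) = sum of positive contributions = 13.434
Step 4: Negative part mu-(X) = |sum of negative contributions| = 37.9205


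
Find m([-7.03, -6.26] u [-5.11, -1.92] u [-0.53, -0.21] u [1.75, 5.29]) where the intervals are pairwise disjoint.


For pairwise disjoint intervals, m(union) = sum of lengths.
= (-6.26 - -7.03) + (-1.92 - -5.11) + (-0.21 - -0.53) + (5.29 - 1.75)
= 0.77 + 3.19 + 0.32 + 3.54
= 7.82


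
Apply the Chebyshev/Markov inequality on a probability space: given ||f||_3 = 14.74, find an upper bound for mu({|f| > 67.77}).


Chebyshev/Markov inequality: mu(|f| > eps) <= (||f||_p / eps)^p
Step 1: ||f||_3 / eps = 14.74 / 67.77 = 0.2175
Step 2: Raise to power p = 3:
  (0.2175)^3 = 0.010289
Step 3: Therefore mu(|f| > 67.77) <= 0.010289


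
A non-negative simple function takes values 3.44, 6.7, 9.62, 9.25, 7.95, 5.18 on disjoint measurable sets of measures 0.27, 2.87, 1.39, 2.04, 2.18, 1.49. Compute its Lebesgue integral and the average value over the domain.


Step 1: Integral = sum(value_i * measure_i)
= 3.44*0.27 + 6.7*2.87 + 9.62*1.39 + 9.25*2.04 + 7.95*2.18 + 5.18*1.49
= 0.9288 + 19.229 + 13.3718 + 18.87 + 17.331 + 7.7182
= 77.4488
Step 2: Total measure of domain = 0.27 + 2.87 + 1.39 + 2.04 + 2.18 + 1.49 = 10.24
Step 3: Average value = 77.4488 / 10.24 = 7.563359


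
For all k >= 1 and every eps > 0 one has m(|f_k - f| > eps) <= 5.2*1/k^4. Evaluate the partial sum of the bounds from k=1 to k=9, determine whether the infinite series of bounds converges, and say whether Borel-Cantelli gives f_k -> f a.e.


Step 1: List the terms 5.2*1/k^4 for k = 1 to 9:
  k=1: 5.2
  k=2: 0.325
  k=3: 0.064198
  k=4: 0.020313
  k=5: 0.00832
  k=6: 0.004012
  k=7: 0.002166
  k=8: 0.00127
  k=9: 7.925621e-04
Step 2: Partial sum = 5.2 + 0.325 + 0.064198 + 0.020313 + 0.00832 + 0.004012 + 0.002166 + 0.00127 + 7.925621e-04
     = 5.62607
Step 3: The full series sum_(k>=1) 5.2*1/k^4 converges (p-series with p = 4 > 1; a constant multiple of a convergent series converges).
Step 4: Fix eps > 0. Since sum_k m(|f_k - f| > eps) < infinity, the Borel-Cantelli lemma gives
        m(limsup_k {|f_k - f| > eps}) = 0, i.e. for a.e. x, |f_k(x) - f(x)| <= eps for all large k.
        Applying this with eps = 1/j for j = 1, 2, ... and intersecting the countably many full-measure sets,
        for a.e. x we get limsup_k |f_k(x) - f(x)| <= 1/j for every j, hence f_k -> f almost everywhere.
Conclusion: series converges; Borel-Cantelli yields f_k -> f a.e.


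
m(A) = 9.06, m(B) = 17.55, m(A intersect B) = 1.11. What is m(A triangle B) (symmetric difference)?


m(A Delta B) = m(A) + m(B) - 2*m(A n B)
= 9.06 + 17.55 - 2*1.11
= 9.06 + 17.55 - 2.22
= 24.39


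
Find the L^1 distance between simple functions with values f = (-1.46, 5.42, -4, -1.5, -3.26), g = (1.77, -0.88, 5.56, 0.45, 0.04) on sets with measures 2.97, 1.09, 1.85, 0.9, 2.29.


Step 1: Compute differences f_i - g_i:
  -1.46 - 1.77 = -3.23
  5.42 - -0.88 = 6.3
  -4 - 5.56 = -9.56
  -1.5 - 0.45 = -1.95
  -3.26 - 0.04 = -3.3
Step 2: Compute |diff|^1 * measure for each set:
  |-3.23|^1 * 2.97 = 3.23 * 2.97 = 9.5931
  |6.3|^1 * 1.09 = 6.3 * 1.09 = 6.867
  |-9.56|^1 * 1.85 = 9.56 * 1.85 = 17.686
  |-1.95|^1 * 0.9 = 1.95 * 0.9 = 1.755
  |-3.3|^1 * 2.29 = 3.3 * 2.29 = 7.557
Step 3: Sum = 43.4581
Step 4: ||f-g||_1 = (43.4581)^(1/1) = 43.4581


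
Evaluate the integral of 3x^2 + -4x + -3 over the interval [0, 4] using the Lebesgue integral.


The Lebesgue integral of a Riemann-integrable function agrees with the Riemann integral.
Antiderivative F(x) = (3/3)x^3 + (-4/2)x^2 + -3x
F(4) = (3/3)*4^3 + (-4/2)*4^2 + -3*4
     = (3/3)*64 + (-4/2)*16 + -3*4
     = 64 + -32 + -12
     = 20
F(0) = 0.0
Integral = F(4) - F(0) = 20 - 0.0 = 20


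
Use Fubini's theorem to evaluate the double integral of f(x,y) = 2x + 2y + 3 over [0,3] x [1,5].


By Fubini, integrate in x first, then y.
Step 1: Fix y, integrate over x in [0,3]:
  integral(2x + 2y + 3, x=0..3)
  = 2*(3^2 - 0^2)/2 + (2y + 3)*(3 - 0)
  = 9 + (2y + 3)*3
  = 9 + 6y + 9
  = 18 + 6y
Step 2: Integrate over y in [1,5]:
  integral(18 + 6y, y=1..5)
  = 18*4 + 6*(5^2 - 1^2)/2
  = 72 + 72
  = 144


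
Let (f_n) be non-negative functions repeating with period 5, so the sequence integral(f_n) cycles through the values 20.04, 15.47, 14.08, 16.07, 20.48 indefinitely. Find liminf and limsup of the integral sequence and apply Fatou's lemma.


The sequence (integral(f_n)) is periodic with period 5, repeating the values 20.04, 15.47, 14.08, 16.07, 20.48 indefinitely.
Step 1: For a periodic sequence, every tail (a_m, a_(m+1), ...) contains all 5 period values infinitely often.
Step 2: Hence inf of every tail = min of the period values = min(20.04, 15.47, 14.08, 16.07, 20.48) = 14.08.
        liminf_n integral(f_n) = sup over m of (inf of tail from m) = 14.08.
Step 3: Similarly sup of every tail = max of the period values = 20.48.
        limsup_n integral(f_n) = 20.48.
Step 4: Fatou's lemma: integral(liminf_n f_n) <= liminf_n integral(f_n) = 14.08.
        So the integral of the pointwise liminf is at most 14.08.


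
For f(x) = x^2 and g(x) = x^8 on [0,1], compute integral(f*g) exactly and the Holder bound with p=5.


Step 1: Exact integral of f*g = integral(x^10, 0, 1) = 1/11
     = 0.090909
Step 2: Holder bound with p=5, q=1.25:
  ||f||_p = (integral x^10 dx)^(1/5) = (1/11)^(1/5) = 0.619044
  ||g||_q = (integral x^10 dx)^(1/1.25) = (1/11)^(1/1.25) = 0.146854
Step 3: Holder bound = ||f||_p * ||g||_q = 0.619044 * 0.146854 = 0.090909
Verification: 0.090909 <= 0.090909 (Holder holds)


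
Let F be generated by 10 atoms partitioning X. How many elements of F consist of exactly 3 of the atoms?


Each element of F is a union of some subset of the 10 atoms.
Elements that are unions of exactly 3 atoms correspond to 3-element subsets of the 10 atoms.
Count = C(10, 3) = 10! / (3! * 7!) = 120.


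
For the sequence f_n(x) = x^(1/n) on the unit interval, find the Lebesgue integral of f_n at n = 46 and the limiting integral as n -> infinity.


At n = 46: f_46(x) = x^(1/46).
Step 1: integral(x^(1/46), 0, 1) = [x^(1/46+1) / (1/46+1)] from 0 to 1
     = 1 / (1/46 + 1) = 1 / ((46+1)/46) = 46/(46+1)
     = 46/47 = 0.978723
Step 2: As n -> infinity, f_n(x) = x^(1/n) -> 1 for x in (0,1], and f_n is increasing in n.
By MCT, lim_n integral(f_n) = integral(lim_n f_n) = integral(1, 0, 1) = 1.
Step 3: Verify convergence: 46/47 = 0.978723 -> 1


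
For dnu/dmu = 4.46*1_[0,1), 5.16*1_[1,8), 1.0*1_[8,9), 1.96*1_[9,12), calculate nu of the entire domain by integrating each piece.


Integrate each piece of the Radon-Nikodym derivative:
Step 1: integral_0^1 4.46 dx = 4.46*(1-0) = 4.46*1 = 4.46
Step 2: integral_1^8 5.16 dx = 5.16*(8-1) = 5.16*7 = 36.12
Step 3: integral_8^9 1.0 dx = 1.0*(9-8) = 1.0*1 = 1
Step 4: integral_9^12 1.96 dx = 1.96*(12-9) = 1.96*3 = 5.88
Total: 4.46 + 36.12 + 1 + 5.88 = 47.46


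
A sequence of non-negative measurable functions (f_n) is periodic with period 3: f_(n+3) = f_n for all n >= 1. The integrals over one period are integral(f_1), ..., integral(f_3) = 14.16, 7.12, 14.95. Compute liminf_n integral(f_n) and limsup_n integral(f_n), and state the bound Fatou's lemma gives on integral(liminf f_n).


The sequence (integral(f_n)) is periodic with period 3, repeating the values 14.16, 7.12, 14.95 indefinitely.
Step 1: For a periodic sequence, every tail (a_m, a_(m+1), ...) contains all 3 period values infinitely often.
Step 2: Hence inf of every tail = min of the period values = min(14.16, 7.12, 14.95) = 7.12.
        liminf_n integral(f_n) = sup over m of (inf of tail from m) = 7.12.
Step 3: Similarly sup of every tail = max of the period values = 14.95.
        limsup_n integral(f_n) = 14.95.
Step 4: Fatou's lemma: integral(liminf_n f_n) <= liminf_n integral(f_n) = 7.12.
        So the integral of the pointwise liminf is at most 7.12.


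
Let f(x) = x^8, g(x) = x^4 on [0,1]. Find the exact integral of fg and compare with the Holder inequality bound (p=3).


Step 1: Exact integral of f*g = integral(x^12, 0, 1) = 1/13
     = 0.076923
Step 2: Holder bound with p=3, q=1.5:
  ||f||_p = (integral x^24 dx)^(1/3) = (1/25)^(1/3) = 0.341995
  ||g||_q = (integral x^6 dx)^(1/1.5) = (1/7)^(1/1.5) = 0.273276
Step 3: Holder bound = ||f||_p * ||g||_q = 0.341995 * 0.273276 = 0.093459
Verification: 0.076923 <= 0.093459 (Holder holds)


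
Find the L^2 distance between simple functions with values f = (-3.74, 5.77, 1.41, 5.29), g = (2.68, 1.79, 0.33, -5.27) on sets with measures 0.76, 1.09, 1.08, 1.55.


Step 1: Compute differences f_i - g_i:
  -3.74 - 2.68 = -6.42
  5.77 - 1.79 = 3.98
  1.41 - 0.33 = 1.08
  5.29 - -5.27 = 10.56
Step 2: Compute |diff|^2 * measure for each set:
  |-6.42|^2 * 0.76 = 41.2164 * 0.76 = 31.324464
  |3.98|^2 * 1.09 = 15.8404 * 1.09 = 17.266036
  |1.08|^2 * 1.08 = 1.1664 * 1.08 = 1.259712
  |10.56|^2 * 1.55 = 111.5136 * 1.55 = 172.84608
Step 3: Sum = 222.696292
Step 4: ||f-g||_2 = (222.696292)^(1/2) = 14.923012
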